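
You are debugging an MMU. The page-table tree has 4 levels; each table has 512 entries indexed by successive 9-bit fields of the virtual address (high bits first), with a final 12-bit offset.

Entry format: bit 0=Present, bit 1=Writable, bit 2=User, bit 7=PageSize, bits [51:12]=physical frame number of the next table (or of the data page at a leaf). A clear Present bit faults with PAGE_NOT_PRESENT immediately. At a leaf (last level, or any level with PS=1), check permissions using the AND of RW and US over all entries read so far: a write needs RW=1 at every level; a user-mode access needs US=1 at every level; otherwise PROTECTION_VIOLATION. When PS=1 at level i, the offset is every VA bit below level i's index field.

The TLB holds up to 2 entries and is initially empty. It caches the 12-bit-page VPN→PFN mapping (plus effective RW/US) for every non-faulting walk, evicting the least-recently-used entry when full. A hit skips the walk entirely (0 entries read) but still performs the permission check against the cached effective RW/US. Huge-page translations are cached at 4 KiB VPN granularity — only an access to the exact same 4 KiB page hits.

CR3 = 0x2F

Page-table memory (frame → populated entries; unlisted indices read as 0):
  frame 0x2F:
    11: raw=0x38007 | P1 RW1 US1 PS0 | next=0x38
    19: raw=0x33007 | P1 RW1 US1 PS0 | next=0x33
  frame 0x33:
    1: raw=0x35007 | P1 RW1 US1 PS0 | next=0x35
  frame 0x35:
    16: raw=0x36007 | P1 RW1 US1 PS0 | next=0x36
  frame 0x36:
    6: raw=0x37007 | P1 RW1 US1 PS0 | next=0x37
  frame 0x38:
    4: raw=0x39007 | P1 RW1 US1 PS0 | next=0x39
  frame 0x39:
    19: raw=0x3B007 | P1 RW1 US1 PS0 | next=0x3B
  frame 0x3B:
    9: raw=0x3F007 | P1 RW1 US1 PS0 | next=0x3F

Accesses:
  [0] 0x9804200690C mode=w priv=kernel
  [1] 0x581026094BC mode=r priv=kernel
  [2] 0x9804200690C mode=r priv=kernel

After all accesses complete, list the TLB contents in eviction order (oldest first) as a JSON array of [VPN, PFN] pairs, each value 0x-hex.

Per-access translation:
#0 VA=0x9804200690C (w,kernel):
  L0: frame=0x2F idx=19 entry=0x33007 [P=1 RW=1 US=1 PS=0]
  L1: frame=0x33 idx=1 entry=0x35007 [P=1 RW=1 US=1 PS=0]
  L2: frame=0x35 idx=16 entry=0x36007 [P=1 RW=1 US=1 PS=0]
  L3: frame=0x36 idx=6 entry=0x37007 [P=1 RW=1 US=1 PS=0]
  → PA=0x3790C  (4 entries read)
#1 VA=0x581026094BC (r,kernel):
  L0: frame=0x2F idx=11 entry=0x38007 [P=1 RW=1 US=1 PS=0]
  L1: frame=0x38 idx=4 entry=0x39007 [P=1 RW=1 US=1 PS=0]
  L2: frame=0x39 idx=19 entry=0x3B007 [P=1 RW=1 US=1 PS=0]
  L3: frame=0x3B idx=9 entry=0x3F007 [P=1 RW=1 US=1 PS=0]
  → PA=0x3F4BC  (4 entries read)
#2 VA=0x9804200690C (r,kernel):
  TLB hit vpn=0x98042006 → PA=0x3790C

TLB: [["0x58102609", "0x3F"], ["0x98042006", "0x37"]]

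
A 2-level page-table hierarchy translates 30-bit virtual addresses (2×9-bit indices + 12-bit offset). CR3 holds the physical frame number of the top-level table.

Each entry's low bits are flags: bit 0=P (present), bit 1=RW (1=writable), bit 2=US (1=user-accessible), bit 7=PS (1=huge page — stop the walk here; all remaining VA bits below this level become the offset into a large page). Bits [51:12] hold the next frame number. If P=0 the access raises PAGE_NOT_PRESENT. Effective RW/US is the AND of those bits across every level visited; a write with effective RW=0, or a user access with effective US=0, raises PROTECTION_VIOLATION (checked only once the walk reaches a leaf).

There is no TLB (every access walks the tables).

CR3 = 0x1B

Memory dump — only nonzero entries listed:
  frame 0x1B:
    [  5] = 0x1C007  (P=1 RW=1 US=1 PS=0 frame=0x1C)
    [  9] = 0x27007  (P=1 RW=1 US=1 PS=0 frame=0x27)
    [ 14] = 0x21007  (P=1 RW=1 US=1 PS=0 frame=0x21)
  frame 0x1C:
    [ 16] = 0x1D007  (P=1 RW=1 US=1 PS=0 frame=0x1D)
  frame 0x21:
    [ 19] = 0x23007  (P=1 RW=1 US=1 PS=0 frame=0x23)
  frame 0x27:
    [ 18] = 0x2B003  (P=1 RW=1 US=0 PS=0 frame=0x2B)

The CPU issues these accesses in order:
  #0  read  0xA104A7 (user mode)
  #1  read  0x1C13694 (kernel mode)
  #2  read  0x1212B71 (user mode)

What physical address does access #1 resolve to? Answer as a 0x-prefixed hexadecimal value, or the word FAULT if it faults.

Per-access translation:
#0 VA=0xA104A7 (r,user):
  lvl0: tbl 0x1B, slot 5 ⇒ 0x1C007 (P1/RW1/US1/PS0)
  lvl1: tbl 0x1C, slot 16 ⇒ 0x1D007 (P1/RW1/US1/PS0)
  → PA=0x1D4A7  (2 entries read)
#1 VA=0x1C13694 (r,kernel):
  lvl0: tbl 0x1B, slot 14 ⇒ 0x21007 (P1/RW1/US1/PS0)
  lvl1: tbl 0x21, slot 19 ⇒ 0x23007 (P1/RW1/US1/PS0)
  → PA=0x23694  (2 entries read)
#2 VA=0x1212B71 (r,user):
  lvl0: tbl 0x1B, slot 9 ⇒ 0x27007 (P1/RW1/US1/PS0)
  lvl1: tbl 0x27, slot 18 ⇒ 0x2B003 (P1/RW1/US0/PS0)
  → PROTECTION_VIOLATION  (2 entries read)

Access #1 PA: 0x23694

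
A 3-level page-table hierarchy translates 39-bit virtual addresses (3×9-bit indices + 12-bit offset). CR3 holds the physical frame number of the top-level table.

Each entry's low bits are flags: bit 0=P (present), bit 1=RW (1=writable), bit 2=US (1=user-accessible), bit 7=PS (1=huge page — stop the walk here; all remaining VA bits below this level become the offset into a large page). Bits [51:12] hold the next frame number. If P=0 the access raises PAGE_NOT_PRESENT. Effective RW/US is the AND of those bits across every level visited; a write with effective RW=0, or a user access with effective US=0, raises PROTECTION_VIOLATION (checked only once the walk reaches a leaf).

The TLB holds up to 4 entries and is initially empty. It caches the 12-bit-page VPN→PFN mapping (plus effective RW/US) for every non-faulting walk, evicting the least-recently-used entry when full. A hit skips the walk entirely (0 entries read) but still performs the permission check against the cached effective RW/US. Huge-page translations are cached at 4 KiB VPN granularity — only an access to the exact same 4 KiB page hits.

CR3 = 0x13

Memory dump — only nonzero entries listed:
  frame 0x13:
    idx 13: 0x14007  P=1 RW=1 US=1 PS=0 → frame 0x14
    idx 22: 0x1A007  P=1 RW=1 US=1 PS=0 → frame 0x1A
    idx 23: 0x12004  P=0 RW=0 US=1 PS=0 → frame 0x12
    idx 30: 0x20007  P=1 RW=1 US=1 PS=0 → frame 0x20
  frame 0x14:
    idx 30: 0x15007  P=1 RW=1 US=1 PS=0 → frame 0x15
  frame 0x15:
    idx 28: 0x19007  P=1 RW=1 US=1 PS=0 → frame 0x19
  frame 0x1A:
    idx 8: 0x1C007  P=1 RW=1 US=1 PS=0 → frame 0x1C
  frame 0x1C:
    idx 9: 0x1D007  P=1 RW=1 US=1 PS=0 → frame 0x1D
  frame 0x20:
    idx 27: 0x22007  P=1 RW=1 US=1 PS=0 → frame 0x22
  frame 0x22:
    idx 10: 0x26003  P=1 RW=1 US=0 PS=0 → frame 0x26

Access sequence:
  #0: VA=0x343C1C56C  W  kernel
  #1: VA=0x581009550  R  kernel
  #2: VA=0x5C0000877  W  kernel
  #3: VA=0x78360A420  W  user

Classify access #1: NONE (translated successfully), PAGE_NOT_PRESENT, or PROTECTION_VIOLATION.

Trace:
#0 VA=0x343C1C56C (w,kernel):
  [0] read 0x13 idx=13: raw=0x14007 flags P=1 W=1 U=1 S=0
  [1] read 0x14 idx=30: raw=0x15007 flags P=1 W=1 U=1 S=0
  [2] read 0x15 idx=28: raw=0x19007 flags P=1 W=1 U=1 S=0
  ⇒ phys 0x1956C  [3 reads]
#1 VA=0x581009550 (r,kernel):
  [0] read 0x13 idx=22: raw=0x1A007 flags P=1 W=1 U=1 S=0
  [1] read 0x1A idx=8: raw=0x1C007 flags P=1 W=1 U=1 S=0
  [2] read 0x1C idx=9: raw=0x1D007 flags P=1 W=1 U=1 S=0
  ⇒ phys 0x1D550  [3 reads]
#2 VA=0x5C0000877 (w,kernel):
  [0] read 0x13 idx=23: raw=0x12004 flags P=0 W=0 U=1 S=0
  ⇒ fault: PAGE_NOT_PRESENT  — 1 lookups
#3 VA=0x78360A420 (w,user):
  [0] read 0x13 idx=30: raw=0x20007 flags P=1 W=1 U=1 S=0
  [1] read 0x20 idx=27: raw=0x22007 flags P=1 W=1 U=1 S=0
  [2] read 0x22 idx=10: raw=0x26003 flags P=1 W=1 U=0 S=0
  ⇒ fault: PROTECTION_VIOLATION  — 3 lookups

Access #1 fault: NONE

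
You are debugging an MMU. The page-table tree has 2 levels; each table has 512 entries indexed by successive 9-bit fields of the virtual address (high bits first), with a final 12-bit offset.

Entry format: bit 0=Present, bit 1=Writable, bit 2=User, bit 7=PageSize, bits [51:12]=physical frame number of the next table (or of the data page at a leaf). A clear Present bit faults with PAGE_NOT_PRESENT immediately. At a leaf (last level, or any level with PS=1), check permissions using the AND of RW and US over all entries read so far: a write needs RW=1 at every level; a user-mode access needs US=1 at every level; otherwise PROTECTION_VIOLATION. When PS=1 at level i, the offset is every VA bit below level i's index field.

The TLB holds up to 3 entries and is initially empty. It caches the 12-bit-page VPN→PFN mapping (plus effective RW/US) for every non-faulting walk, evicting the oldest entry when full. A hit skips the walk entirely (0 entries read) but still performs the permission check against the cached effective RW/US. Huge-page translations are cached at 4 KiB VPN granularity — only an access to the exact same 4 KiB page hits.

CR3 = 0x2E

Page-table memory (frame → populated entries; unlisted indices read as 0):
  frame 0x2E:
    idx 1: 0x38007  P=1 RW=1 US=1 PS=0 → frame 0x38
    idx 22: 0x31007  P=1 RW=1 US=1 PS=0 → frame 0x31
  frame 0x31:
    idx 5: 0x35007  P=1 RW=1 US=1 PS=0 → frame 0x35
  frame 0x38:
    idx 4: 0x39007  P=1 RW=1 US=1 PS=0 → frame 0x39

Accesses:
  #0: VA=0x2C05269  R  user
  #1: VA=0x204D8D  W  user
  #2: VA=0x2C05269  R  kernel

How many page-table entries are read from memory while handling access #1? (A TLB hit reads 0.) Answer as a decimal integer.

Per-access translation:
#0 VA=0x2C05269 (r,user):
  L0: frame=0x2E idx=22 entry=0x31007 [P=1 RW=1 US=1 PS=0]
  L1: frame=0x31 idx=5 entry=0x35007 [P=1 RW=1 US=1 PS=0]
  → PA=0x35269  (2 entries read)
#1 VA=0x204D8D (w,user):
  L0: frame=0x2E idx=1 entry=0x38007 [P=1 RW=1 US=1 PS=0]
  L1: frame=0x38 idx=4 entry=0x39007 [P=1 RW=1 US=1 PS=0]
  → PA=0x39D8D  (2 entries read)
#2 VA=0x2C05269 (r,kernel):
  TLB hit vpn=0x2C05 → PA=0x35269

Entries read for #1: 2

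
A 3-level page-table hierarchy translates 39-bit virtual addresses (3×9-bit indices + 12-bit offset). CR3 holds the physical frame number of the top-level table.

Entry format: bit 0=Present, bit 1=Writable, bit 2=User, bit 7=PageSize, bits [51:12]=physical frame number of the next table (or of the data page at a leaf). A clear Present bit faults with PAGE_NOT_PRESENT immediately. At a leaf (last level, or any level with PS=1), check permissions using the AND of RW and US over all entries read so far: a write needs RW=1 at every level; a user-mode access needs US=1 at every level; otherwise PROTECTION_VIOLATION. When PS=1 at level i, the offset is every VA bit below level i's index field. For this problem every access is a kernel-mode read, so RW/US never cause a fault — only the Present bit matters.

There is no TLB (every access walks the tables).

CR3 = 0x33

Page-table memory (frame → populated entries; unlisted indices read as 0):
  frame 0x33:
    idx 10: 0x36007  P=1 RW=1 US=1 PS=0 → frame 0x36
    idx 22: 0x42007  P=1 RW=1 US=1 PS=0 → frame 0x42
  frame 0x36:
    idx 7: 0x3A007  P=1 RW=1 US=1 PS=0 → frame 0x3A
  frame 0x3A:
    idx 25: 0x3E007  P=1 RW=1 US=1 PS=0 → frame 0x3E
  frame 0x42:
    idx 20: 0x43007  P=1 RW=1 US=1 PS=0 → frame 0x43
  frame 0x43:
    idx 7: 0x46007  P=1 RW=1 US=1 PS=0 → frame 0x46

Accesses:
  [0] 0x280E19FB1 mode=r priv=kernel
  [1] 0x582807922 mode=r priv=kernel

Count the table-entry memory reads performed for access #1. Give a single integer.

Per-access translation:
#0 VA=0x280E19FB1 (r,kernel):
  L0: frame=0x33 idx=10 entry=0x36007 [P=1 RW=1 US=1 PS=0]
  L1: frame=0x36 idx=7 entry=0x3A007 [P=1 RW=1 US=1 PS=0]
  L2: frame=0x3A idx=25 entry=0x3E007 [P=1 RW=1 US=1 PS=0]
  ⇒ phys 0x3EFB1  [3 reads]
#1 VA=0x582807922 (r,kernel):
  L0: frame=0x33 idx=22 entry=0x42007 [P=1 RW=1 US=1 PS=0]
  L1: frame=0x42 idx=20 entry=0x43007 [P=1 RW=1 US=1 PS=0]
  L2: frame=0x43 idx=7 entry=0x46007 [P=1 RW=1 US=1 PS=0]
  ⇒ phys 0x46922  [3 reads]

Entries read for #1: 3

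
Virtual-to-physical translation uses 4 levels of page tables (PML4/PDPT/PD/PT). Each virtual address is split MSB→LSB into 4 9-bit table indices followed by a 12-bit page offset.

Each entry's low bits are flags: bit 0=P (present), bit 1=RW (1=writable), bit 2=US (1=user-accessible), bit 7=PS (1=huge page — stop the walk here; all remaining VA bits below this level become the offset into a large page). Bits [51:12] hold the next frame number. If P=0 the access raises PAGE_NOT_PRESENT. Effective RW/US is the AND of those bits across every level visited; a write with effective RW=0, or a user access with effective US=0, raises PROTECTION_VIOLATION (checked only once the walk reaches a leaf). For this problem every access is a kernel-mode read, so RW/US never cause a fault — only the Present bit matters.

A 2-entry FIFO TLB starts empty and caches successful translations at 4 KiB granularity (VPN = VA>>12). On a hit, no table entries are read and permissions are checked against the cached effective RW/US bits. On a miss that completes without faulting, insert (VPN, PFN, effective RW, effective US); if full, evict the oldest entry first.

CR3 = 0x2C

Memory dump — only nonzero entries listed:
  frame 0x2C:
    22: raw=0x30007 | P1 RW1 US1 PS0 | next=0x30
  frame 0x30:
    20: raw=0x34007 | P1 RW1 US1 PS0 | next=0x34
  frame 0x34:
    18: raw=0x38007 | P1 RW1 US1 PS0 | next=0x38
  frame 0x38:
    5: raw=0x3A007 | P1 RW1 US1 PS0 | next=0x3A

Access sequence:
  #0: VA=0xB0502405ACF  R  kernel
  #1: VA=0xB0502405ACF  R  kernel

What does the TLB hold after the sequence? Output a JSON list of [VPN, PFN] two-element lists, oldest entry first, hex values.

Walk each access:
#0 VA=0xB0502405ACF (r,kernel):
  lvl0: tbl 0x2C, slot 22 ⇒ 0x30007 (P1/RW1/US1/PS0)
  lvl1: tbl 0x30, slot 20 ⇒ 0x34007 (P1/RW1/US1/PS0)
  lvl2: tbl 0x34, slot 18 ⇒ 0x38007 (P1/RW1/US1/PS0)
  lvl3: tbl 0x38, slot 5 ⇒ 0x3A007 (P1/RW1/US1/PS0)
  ⇒ phys 0x3AACF  [4 reads]
#1 VA=0xB0502405ACF (r,kernel):
  TLB hit vpn=0xB0502405 → PA=0x3AACF

TLB: [["0xB0502405", "0x3A"]]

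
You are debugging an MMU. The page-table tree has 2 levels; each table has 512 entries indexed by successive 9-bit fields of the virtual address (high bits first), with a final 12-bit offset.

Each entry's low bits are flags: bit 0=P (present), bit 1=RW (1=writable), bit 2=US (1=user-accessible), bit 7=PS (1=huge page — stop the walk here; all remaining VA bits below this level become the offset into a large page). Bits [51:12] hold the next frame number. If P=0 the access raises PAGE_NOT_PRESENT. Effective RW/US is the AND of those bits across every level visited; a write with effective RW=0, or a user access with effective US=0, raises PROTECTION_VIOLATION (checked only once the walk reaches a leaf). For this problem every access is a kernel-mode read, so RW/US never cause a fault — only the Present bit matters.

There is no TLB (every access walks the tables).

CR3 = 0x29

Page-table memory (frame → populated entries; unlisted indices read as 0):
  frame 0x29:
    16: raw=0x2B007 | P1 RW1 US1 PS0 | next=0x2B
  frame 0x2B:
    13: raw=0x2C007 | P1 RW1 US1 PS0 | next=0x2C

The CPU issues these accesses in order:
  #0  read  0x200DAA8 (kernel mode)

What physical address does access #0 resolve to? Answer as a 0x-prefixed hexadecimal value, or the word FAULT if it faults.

Per-access translation:
#0 VA=0x200DAA8 (r,kernel):
  L0 @0x29[16] → 0x2B007  P=1,RW=1,US=1,PS=0
  L1 @0x2B[13] → 0x2C007  P=1,RW=1,US=1,PS=0
  → PA=0x2CAA8  (2 entries read)

Access #0 PA: 0x2CAA8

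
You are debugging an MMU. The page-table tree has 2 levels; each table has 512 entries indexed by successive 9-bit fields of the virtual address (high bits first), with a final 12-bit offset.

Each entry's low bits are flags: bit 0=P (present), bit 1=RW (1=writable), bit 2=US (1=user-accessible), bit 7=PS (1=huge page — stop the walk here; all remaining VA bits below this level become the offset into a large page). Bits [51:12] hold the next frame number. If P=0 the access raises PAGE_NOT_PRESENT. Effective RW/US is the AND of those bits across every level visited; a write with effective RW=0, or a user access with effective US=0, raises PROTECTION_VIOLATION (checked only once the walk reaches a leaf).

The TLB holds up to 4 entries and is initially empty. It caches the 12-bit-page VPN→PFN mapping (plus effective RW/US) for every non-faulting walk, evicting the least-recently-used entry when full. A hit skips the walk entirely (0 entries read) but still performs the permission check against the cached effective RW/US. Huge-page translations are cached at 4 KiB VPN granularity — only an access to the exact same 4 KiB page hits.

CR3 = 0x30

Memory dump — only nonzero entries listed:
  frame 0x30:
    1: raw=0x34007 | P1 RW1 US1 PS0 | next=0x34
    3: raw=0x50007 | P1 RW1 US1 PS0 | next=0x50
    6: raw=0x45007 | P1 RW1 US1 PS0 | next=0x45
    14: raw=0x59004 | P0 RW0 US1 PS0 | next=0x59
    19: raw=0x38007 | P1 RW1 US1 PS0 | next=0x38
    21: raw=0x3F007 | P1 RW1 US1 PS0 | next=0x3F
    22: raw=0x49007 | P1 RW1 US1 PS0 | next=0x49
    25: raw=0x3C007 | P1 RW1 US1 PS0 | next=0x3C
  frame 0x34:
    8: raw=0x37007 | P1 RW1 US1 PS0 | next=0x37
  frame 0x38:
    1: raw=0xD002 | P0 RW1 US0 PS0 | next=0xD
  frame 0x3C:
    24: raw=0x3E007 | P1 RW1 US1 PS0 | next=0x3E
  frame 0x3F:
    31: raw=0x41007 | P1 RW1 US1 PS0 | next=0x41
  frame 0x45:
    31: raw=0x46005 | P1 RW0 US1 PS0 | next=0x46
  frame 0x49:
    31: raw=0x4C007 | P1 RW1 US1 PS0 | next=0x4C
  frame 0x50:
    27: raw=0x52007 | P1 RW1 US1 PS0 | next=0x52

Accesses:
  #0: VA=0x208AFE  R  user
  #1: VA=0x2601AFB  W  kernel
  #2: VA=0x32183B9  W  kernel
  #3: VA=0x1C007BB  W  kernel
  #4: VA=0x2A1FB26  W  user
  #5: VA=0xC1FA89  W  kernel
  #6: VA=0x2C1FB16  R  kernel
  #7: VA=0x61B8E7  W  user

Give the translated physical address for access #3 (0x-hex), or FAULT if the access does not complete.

Trace:
#0 VA=0x208AFE (r,user):
  L0 @0x30[1] → 0x34007  P=1,RW=1,US=1,PS=0
  L1 @0x34[8] → 0x37007  P=1,RW=1,US=1,PS=0
  → PA=0x37AFE  (2 entries read)
#1 VA=0x2601AFB (w,kernel):
  L0 @0x30[19] → 0x38007  P=1,RW=1,US=1,PS=0
  L1 @0x38[1] → 0xD002  P=0,RW=1,US=0,PS=0
  ✗ PAGE_NOT_PRESENT  [2 reads]
#2 VA=0x32183B9 (w,kernel):
  L0 @0x30[25] → 0x3C007  P=1,RW=1,US=1,PS=0
  L1 @0x3C[24] → 0x3E007  P=1,RW=1,US=1,PS=0
  → PA=0x3E3B9  (2 entries read)
#3 VA=0x1C007BB (w,kernel):
  L0 @0x30[14] → 0x59004  P=0,RW=0,US=1,PS=0
  ✗ PAGE_NOT_PRESENT  [1 reads]
#4 VA=0x2A1FB26 (w,user):
  L0 @0x30[21] → 0x3F007  P=1,RW=1,US=1,PS=0
  L1 @0x3F[31] → 0x41007  P=1,RW=1,US=1,PS=0
  → PA=0x41B26  (2 entries read)
#5 VA=0xC1FA89 (w,kernel):
  L0 @0x30[6] → 0x45007  P=1,RW=1,US=1,PS=0
  L1 @0x45[31] → 0x46005  P=1,RW=0,US=1,PS=0
  ✗ PROTECTION_VIOLATION  [2 reads]
#6 VA=0x2C1FB16 (r,kernel):
  L0 @0x30[22] → 0x49007  P=1,RW=1,US=1,PS=0
  L1 @0x49[31] → 0x4C007  P=1,RW=1,US=1,PS=0
  → PA=0x4CB16  (2 entries read)
#7 VA=0x61B8E7 (w,user):
  L0 @0x30[3] → 0x50007  P=1,RW=1,US=1,PS=0
  L1 @0x50[27] → 0x52007  P=1,RW=1,US=1,PS=0
  → PA=0x528E7  (2 entries read)

Access #3 PA: FAULT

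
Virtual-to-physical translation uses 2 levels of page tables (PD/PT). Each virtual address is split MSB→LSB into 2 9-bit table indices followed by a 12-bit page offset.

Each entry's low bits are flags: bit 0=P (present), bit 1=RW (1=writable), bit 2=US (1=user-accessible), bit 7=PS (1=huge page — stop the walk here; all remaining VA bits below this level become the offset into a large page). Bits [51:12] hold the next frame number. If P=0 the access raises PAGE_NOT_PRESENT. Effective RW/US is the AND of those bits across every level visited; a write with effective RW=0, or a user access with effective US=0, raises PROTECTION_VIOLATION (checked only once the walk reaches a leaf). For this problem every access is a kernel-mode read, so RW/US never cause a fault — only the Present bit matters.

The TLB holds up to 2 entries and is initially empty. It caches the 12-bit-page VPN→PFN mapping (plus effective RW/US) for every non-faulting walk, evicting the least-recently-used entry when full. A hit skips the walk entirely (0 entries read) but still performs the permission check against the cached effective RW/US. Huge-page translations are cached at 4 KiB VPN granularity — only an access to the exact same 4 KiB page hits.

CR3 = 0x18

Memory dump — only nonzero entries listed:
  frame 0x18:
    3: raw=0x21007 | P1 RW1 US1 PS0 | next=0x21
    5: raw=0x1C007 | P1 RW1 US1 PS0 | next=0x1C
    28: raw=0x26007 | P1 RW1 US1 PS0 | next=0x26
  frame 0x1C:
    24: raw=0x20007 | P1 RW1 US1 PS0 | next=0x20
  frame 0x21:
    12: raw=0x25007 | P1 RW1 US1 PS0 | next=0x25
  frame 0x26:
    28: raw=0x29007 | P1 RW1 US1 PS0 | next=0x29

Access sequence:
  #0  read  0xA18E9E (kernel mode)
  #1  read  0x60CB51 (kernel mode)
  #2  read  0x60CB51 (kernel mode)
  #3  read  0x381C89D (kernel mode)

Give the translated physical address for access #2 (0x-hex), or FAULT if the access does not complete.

Trace:
#0 VA=0xA18E9E (r,kernel):
  L0: frame=0x18 idx=5 entry=0x1C007 [P=1 RW=1 US=1 PS=0]
  L1: frame=0x1C idx=24 entry=0x20007 [P=1 RW=1 US=1 PS=0]
  → PA=0x20E9E  (2 entries read)
#1 VA=0x60CB51 (r,kernel):
  L0: frame=0x18 idx=3 entry=0x21007 [P=1 RW=1 US=1 PS=0]
  L1: frame=0x21 idx=12 entry=0x25007 [P=1 RW=1 US=1 PS=0]
  → PA=0x25B51  (2 entries read)
#2 VA=0x60CB51 (r,kernel):
  TLB hit vpn=0x60C → PA=0x25B51
#3 VA=0x381C89D (r,kernel):
  L0: frame=0x18 idx=28 entry=0x26007 [P=1 RW=1 US=1 PS=0]
  L1: frame=0x26 idx=28 entry=0x29007 [P=1 RW=1 US=1 PS=0]
  → PA=0x2989D  (2 entries read)

Access #2 PA: 0x25B51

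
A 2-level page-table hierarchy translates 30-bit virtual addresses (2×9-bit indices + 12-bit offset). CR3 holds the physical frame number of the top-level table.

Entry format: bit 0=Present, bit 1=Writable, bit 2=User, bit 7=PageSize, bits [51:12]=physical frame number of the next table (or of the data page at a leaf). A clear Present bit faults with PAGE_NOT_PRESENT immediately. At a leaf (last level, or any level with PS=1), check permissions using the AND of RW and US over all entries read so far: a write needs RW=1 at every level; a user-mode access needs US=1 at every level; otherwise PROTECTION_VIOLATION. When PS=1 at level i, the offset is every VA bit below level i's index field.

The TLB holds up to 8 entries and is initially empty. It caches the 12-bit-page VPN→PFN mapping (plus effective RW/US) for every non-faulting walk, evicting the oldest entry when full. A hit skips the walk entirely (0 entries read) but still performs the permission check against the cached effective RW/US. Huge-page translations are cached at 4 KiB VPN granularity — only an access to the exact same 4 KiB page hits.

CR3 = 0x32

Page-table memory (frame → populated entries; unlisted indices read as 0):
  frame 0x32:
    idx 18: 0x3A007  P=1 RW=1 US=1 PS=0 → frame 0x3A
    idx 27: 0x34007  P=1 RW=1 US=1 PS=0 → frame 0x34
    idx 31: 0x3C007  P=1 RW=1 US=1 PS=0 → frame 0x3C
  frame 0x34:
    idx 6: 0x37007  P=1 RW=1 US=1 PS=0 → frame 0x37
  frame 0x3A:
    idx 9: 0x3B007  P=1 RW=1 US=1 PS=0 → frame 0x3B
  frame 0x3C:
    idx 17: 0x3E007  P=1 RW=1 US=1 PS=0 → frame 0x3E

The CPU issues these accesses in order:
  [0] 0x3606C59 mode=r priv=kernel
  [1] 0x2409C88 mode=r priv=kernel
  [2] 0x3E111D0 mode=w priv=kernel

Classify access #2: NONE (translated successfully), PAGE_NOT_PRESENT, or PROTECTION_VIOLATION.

Trace:
#0 VA=0x3606C59 (r,kernel):
  lvl0: tbl 0x32, slot 27 ⇒ 0x34007 (P1/RW1/US1/PS0)
  lvl1: tbl 0x34, slot 6 ⇒ 0x37007 (P1/RW1/US1/PS0)
  → PA=0x37C59  (2 entries read)
#1 VA=0x2409C88 (r,kernel):
  lvl0: tbl 0x32, slot 18 ⇒ 0x3A007 (P1/RW1/US1/PS0)
  lvl1: tbl 0x3A, slot 9 ⇒ 0x3B007 (P1/RW1/US1/PS0)
  → PA=0x3BC88  (2 entries read)
#2 VA=0x3E111D0 (w,kernel):
  lvl0: tbl 0x32, slot 31 ⇒ 0x3C007 (P1/RW1/US1/PS0)
  lvl1: tbl 0x3C, slot 17 ⇒ 0x3E007 (P1/RW1/US1/PS0)
  → PA=0x3E1D0  (2 entries read)

Access #2 fault: NONE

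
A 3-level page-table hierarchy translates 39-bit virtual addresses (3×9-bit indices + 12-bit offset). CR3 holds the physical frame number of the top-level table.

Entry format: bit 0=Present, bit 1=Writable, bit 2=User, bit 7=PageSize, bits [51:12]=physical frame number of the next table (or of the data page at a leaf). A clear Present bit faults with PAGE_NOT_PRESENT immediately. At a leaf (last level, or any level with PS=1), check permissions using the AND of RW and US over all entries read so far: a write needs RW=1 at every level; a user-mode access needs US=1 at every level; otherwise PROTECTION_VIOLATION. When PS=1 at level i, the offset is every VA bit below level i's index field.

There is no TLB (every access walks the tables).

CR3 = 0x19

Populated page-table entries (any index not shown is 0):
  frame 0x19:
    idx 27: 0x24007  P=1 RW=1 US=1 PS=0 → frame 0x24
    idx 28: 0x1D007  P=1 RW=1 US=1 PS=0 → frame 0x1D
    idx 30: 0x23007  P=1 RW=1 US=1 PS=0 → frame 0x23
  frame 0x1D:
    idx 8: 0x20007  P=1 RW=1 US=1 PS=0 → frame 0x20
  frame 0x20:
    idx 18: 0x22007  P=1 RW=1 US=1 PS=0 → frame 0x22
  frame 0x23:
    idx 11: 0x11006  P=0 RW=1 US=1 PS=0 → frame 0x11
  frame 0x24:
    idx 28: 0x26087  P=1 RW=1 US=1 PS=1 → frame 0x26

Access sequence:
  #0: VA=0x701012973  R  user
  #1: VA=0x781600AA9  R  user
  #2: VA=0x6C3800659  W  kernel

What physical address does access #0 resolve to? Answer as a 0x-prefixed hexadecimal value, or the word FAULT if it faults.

Trace:
#0 VA=0x701012973 (r,user):
  [0] read 0x19 idx=28: raw=0x1D007 flags P=1 W=1 U=1 S=0
  [1] read 0x1D idx=8: raw=0x20007 flags P=1 W=1 U=1 S=0
  [2] read 0x20 idx=18: raw=0x22007 flags P=1 W=1 U=1 S=0
  ⇒ phys 0x22973  [3 reads]
#1 VA=0x781600AA9 (r,user):
  [0] read 0x19 idx=30: raw=0x23007 flags P=1 W=1 U=1 S=0
  [1] read 0x23 idx=11: raw=0x11006 flags P=0 W=1 U=1 S=0
  → PAGE_NOT_PRESENT  (2 entries read)
#2 VA=0x6C3800659 (w,kernel):
  [0] read 0x19 idx=27: raw=0x24007 flags P=1 W=1 U=1 S=0
  [1] read 0x24 idx=28: raw=0x26087 flags P=1 W=1 U=1 S=1
  ⇒ phys 0x26659 (huge @L1)  [2 reads]

Access #0 PA: 0x22973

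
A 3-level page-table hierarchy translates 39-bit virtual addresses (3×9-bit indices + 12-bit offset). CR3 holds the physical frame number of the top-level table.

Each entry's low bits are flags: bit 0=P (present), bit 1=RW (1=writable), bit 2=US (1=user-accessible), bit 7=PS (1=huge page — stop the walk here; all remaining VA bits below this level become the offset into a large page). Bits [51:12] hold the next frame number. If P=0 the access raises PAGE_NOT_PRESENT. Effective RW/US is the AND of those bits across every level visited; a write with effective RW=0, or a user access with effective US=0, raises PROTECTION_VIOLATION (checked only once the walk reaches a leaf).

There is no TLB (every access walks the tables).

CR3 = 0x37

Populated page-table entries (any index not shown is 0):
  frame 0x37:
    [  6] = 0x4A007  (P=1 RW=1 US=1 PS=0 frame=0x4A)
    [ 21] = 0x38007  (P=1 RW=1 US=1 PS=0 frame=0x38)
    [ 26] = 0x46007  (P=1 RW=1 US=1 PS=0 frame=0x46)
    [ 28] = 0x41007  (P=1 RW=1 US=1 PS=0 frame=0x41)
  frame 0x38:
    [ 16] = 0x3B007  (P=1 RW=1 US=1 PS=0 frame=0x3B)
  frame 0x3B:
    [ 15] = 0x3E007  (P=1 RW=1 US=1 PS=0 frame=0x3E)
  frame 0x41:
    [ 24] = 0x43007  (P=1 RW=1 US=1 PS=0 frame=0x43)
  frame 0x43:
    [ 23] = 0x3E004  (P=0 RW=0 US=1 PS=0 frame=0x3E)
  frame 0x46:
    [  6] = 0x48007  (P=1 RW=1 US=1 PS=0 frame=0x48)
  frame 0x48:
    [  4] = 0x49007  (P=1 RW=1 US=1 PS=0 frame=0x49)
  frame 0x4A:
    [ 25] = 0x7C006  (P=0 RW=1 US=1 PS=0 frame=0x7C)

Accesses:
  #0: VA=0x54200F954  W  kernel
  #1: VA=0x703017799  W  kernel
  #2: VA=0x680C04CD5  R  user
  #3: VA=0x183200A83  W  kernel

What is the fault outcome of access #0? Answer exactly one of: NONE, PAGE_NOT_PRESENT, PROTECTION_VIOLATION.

Trace:
#0 VA=0x54200F954 (w,kernel):
  lvl0: tbl 0x37, slot 21 ⇒ 0x38007 (P1/RW1/US1/PS0)
  lvl1: tbl 0x38, slot 16 ⇒ 0x3B007 (P1/RW1/US1/PS0)
  lvl2: tbl 0x3B, slot 15 ⇒ 0x3E007 (P1/RW1/US1/PS0)
  ✓ 0x3E954  — 3 lookups
#1 VA=0x703017799 (w,kernel):
  lvl0: tbl 0x37, slot 28 ⇒ 0x41007 (P1/RW1/US1/PS0)
  lvl1: tbl 0x41, slot 24 ⇒ 0x43007 (P1/RW1/US1/PS0)
  lvl2: tbl 0x43, slot 23 ⇒ 0x3E004 (P0/RW0/US1/PS0)
  ✗ PAGE_NOT_PRESENT  [3 reads]
#2 VA=0x680C04CD5 (r,user):
  lvl0: tbl 0x37, slot 26 ⇒ 0x46007 (P1/RW1/US1/PS0)
  lvl1: tbl 0x46, slot 6 ⇒ 0x48007 (P1/RW1/US1/PS0)
  lvl2: tbl 0x48, slot 4 ⇒ 0x49007 (P1/RW1/US1/PS0)
  ✓ 0x49CD5  — 3 lookups
#3 VA=0x183200A83 (w,kernel):
  lvl0: tbl 0x37, slot 6 ⇒ 0x4A007 (P1/RW1/US1/PS0)
  lvl1: tbl 0x4A, slot 25 ⇒ 0x7C006 (P0/RW1/US1/PS0)
  ✗ PAGE_NOT_PRESENT  [2 reads]

Access #0 fault: NONE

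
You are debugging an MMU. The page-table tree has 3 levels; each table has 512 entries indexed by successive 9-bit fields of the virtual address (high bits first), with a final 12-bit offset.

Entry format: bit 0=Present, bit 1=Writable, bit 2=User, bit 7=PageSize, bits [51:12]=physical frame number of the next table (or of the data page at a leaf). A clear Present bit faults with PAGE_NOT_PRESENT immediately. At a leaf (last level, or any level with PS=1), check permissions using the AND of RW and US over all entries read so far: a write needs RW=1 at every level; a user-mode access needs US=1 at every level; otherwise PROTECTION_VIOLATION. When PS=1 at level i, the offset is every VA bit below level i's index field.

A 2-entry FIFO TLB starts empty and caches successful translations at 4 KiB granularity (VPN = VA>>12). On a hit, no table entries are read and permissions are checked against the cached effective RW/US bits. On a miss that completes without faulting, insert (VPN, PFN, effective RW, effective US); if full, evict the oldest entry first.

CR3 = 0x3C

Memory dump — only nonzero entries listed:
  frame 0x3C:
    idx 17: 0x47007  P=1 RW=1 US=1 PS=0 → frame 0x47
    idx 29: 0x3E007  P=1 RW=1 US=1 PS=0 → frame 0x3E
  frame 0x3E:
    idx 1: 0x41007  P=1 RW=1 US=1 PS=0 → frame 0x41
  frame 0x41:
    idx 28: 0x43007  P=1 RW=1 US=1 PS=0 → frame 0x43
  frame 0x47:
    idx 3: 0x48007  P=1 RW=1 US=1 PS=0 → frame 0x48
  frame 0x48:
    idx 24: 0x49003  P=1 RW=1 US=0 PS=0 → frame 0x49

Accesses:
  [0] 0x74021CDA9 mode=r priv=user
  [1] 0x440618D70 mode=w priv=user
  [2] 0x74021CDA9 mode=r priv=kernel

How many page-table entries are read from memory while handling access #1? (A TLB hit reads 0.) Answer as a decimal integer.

Trace:
#0 VA=0x74021CDA9 (r,user):
  [0] read 0x3C idx=29: raw=0x3E007 flags P=1 W=1 U=1 S=0
  [1] read 0x3E idx=1: raw=0x41007 flags P=1 W=1 U=1 S=0
  [2] read 0x41 idx=28: raw=0x43007 flags P=1 W=1 U=1 S=0
  ✓ 0x43DA9  — 3 lookups
#1 VA=0x440618D70 (w,user):
  [0] read 0x3C idx=17: raw=0x47007 flags P=1 W=1 U=1 S=0
  [1] read 0x47 idx=3: raw=0x48007 flags P=1 W=1 U=1 S=0
  [2] read 0x48 idx=24: raw=0x49003 flags P=1 W=1 U=0 S=0
  ✗ PROTECTION_VIOLATION  [3 reads]
#2 VA=0x74021CDA9 (r,kernel):
  TLB hit vpn=0x74021C → PA=0x43DA9

Entries read for #1: 3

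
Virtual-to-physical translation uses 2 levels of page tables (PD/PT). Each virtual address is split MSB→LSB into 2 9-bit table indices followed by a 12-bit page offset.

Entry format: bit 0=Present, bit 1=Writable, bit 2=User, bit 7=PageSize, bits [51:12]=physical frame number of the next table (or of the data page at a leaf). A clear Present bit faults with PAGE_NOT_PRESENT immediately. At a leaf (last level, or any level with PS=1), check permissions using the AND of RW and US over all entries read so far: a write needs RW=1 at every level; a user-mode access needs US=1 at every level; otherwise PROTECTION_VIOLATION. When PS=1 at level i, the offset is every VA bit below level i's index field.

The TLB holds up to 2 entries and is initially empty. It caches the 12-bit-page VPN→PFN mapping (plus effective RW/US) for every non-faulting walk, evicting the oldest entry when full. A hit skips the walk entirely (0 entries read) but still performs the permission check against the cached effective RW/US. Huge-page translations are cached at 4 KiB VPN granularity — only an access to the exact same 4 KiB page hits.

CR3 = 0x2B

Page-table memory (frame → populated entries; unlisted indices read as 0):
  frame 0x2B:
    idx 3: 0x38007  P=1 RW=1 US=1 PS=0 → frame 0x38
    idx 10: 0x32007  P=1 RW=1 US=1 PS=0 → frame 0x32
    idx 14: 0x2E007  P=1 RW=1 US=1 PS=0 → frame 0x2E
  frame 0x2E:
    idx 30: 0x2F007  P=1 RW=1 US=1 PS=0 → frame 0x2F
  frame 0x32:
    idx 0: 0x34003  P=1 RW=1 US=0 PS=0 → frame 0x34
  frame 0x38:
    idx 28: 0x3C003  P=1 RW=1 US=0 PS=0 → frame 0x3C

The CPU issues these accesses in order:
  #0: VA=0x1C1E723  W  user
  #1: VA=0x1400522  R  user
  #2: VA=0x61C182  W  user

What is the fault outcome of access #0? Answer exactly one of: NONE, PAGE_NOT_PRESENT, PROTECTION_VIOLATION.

Per-access translation:
#0 VA=0x1C1E723 (w,user):
  lvl0: tbl 0x2B, slot 14 ⇒ 0x2E007 (P1/RW1/US1/PS0)
  lvl1: tbl 0x2E, slot 30 ⇒ 0x2F007 (P1/RW1/US1/PS0)
  ✓ 0x2F723  — 2 lookups
#1 VA=0x1400522 (r,user):
  lvl0: tbl 0x2B, slot 10 ⇒ 0x32007 (P1/RW1/US1/PS0)
  lvl1: tbl 0x32, slot 0 ⇒ 0x34003 (P1/RW1/US0/PS0)
  → PROTECTION_VIOLATION  (2 entries read)
#2 VA=0x61C182 (w,user):
  lvl0: tbl 0x2B, slot 3 ⇒ 0x38007 (P1/RW1/US1/PS0)
  lvl1: tbl 0x38, slot 28 ⇒ 0x3C003 (P1/RW1/US0/PS0)
  → PROTECTION_VIOLATION  (2 entries read)

Access #0 fault: NONE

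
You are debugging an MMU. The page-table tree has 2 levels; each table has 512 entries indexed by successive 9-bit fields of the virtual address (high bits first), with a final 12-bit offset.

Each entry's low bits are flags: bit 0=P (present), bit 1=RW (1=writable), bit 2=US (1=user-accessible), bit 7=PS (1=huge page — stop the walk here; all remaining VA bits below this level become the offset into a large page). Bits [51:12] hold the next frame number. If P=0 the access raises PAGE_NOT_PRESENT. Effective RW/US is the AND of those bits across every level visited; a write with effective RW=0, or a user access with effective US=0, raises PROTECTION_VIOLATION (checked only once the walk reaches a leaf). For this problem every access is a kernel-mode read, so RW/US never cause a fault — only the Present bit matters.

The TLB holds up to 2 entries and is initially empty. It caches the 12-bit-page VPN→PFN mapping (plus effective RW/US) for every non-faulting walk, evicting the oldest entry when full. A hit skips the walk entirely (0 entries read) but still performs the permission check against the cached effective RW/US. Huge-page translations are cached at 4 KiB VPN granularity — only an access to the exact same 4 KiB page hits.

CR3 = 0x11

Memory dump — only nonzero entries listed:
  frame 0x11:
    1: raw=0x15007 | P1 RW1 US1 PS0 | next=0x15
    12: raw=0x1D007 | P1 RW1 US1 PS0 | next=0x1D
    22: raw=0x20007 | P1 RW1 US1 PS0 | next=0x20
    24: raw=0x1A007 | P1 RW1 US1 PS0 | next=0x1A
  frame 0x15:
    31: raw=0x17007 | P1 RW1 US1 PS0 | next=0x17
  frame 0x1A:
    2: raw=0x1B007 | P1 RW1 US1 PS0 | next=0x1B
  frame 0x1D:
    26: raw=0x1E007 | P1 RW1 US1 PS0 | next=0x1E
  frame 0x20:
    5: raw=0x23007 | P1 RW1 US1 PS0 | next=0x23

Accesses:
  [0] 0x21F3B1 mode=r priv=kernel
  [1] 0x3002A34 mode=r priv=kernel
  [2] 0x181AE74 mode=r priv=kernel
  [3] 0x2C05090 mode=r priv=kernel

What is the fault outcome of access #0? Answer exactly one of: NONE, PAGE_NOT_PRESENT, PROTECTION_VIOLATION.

Per-access translation:
#0 VA=0x21F3B1 (r,kernel):
  [0] read 0x11 idx=1: raw=0x15007 flags P=1 W=1 U=1 S=0
  [1] read 0x15 idx=31: raw=0x17007 flags P=1 W=1 U=1 S=0
  ⇒ phys 0x173B1  [2 reads]
#1 VA=0x3002A34 (r,kernel):
  [0] read 0x11 idx=24: raw=0x1A007 flags P=1 W=1 U=1 S=0
  [1] read 0x1A idx=2: raw=0x1B007 flags P=1 W=1 U=1 S=0
  ⇒ phys 0x1BA34  [2 reads]
#2 VA=0x181AE74 (r,kernel):
  [0] read 0x11 idx=12: raw=0x1D007 flags P=1 W=1 U=1 S=0
  [1] read 0x1D idx=26: raw=0x1E007 flags P=1 W=1 U=1 S=0
  ⇒ phys 0x1EE74  [2 reads]
#3 VA=0x2C05090 (r,kernel):
  [0] read 0x11 idx=22: raw=0x20007 flags P=1 W=1 U=1 S=0
  [1] read 0x20 idx=5: raw=0x23007 flags P=1 W=1 U=1 S=0
  ⇒ phys 0x23090  [2 reads]

Access #0 fault: NONE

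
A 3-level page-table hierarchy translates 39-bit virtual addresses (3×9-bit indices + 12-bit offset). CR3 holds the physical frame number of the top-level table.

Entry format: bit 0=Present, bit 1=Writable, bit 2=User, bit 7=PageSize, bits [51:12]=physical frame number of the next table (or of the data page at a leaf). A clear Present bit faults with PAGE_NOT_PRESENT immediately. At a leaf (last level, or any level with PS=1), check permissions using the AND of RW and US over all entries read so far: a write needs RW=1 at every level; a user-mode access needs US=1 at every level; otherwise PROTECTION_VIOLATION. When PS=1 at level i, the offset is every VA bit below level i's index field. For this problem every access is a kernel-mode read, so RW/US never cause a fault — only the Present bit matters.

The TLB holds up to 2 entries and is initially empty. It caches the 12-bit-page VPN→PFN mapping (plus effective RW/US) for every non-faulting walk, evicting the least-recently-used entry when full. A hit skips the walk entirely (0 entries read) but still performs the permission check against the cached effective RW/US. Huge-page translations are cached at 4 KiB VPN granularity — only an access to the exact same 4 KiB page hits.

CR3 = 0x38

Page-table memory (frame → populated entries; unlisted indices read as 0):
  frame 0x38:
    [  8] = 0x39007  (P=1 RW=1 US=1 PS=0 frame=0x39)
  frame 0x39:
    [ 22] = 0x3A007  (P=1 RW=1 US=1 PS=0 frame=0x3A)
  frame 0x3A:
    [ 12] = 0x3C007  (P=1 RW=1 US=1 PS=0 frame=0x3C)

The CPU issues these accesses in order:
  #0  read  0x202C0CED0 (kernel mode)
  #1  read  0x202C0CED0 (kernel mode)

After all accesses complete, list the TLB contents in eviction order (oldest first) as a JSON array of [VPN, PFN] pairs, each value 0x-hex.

Trace:
#0 VA=0x202C0CED0 (r,kernel):
  lvl0: tbl 0x38, slot 8 ⇒ 0x39007 (P1/RW1/US1/PS0)
  lvl1: tbl 0x39, slot 22 ⇒ 0x3A007 (P1/RW1/US1/PS0)
  lvl2: tbl 0x3A, slot 12 ⇒ 0x3C007 (P1/RW1/US1/PS0)
  ✓ 0x3CED0  — 3 lookups
#1 VA=0x202C0CED0 (r,kernel):
  TLB hit vpn=0x202C0C → PA=0x3CED0

TLB: [["0x202C0C", "0x3C"]]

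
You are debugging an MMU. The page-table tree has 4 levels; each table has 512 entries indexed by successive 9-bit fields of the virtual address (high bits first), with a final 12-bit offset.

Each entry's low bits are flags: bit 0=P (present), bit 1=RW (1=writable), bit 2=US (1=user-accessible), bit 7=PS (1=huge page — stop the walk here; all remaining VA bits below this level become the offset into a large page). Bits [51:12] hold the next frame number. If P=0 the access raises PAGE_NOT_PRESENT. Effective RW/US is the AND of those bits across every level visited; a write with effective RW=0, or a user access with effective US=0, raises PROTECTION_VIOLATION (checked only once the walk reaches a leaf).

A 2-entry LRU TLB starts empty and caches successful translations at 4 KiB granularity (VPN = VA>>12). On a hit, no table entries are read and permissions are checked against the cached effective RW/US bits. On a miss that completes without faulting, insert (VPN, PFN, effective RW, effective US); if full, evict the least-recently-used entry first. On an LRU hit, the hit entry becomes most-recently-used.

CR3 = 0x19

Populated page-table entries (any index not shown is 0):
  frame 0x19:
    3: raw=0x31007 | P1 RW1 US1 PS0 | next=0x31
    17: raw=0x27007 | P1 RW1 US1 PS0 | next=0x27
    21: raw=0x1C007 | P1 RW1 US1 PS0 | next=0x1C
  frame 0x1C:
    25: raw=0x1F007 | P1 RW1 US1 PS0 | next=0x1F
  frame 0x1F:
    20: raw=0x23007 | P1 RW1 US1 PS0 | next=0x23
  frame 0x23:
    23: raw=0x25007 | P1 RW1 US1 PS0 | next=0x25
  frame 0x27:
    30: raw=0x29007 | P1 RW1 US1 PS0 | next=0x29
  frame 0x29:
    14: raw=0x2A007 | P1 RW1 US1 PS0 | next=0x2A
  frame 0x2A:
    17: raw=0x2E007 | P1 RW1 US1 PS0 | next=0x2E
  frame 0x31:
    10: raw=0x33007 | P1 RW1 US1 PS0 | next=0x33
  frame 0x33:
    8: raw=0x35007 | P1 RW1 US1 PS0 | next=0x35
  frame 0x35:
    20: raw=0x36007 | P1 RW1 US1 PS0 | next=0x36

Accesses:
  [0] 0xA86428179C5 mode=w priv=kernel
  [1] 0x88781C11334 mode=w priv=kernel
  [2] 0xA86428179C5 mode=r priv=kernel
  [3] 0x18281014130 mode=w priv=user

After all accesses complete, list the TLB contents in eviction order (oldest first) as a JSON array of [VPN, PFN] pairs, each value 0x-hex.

Per-access translation:
#0 VA=0xA86428179C5 (w,kernel):
  [0] read 0x19 idx=21: raw=0x1C007 flags P=1 W=1 U=1 S=0
  [1] read 0x1C idx=25: raw=0x1F007 flags P=1 W=1 U=1 S=0
  [2] read 0x1F idx=20: raw=0x23007 flags P=1 W=1 U=1 S=0
  [3] read 0x23 idx=23: raw=0x25007 flags P=1 W=1 U=1 S=0
  ✓ 0x259C5  — 4 lookups
#1 VA=0x88781C11334 (w,kernel):
  [0] read 0x19 idx=17: raw=0x27007 flags P=1 W=1 U=1 S=0
  [1] read 0x27 idx=30: raw=0x29007 flags P=1 W=1 U=1 S=0
  [2] read 0x29 idx=14: raw=0x2A007 flags P=1 W=1 U=1 S=0
  [3] read 0x2A idx=17: raw=0x2E007 flags P=1 W=1 U=1 S=0
  ✓ 0x2E334  — 4 lookups
#2 VA=0xA86428179C5 (r,kernel):
  TLB hit vpn=0xA8642817 → PA=0x259C5
#3 VA=0x18281014130 (w,user):
  [0] read 0x19 idx=3: raw=0x31007 flags P=1 W=1 U=1 S=0
  [1] read 0x31 idx=10: raw=0x33007 flags P=1 W=1 U=1 S=0
  [2] read 0x33 idx=8: raw=0x35007 flags P=1 W=1 U=1 S=0
  [3] read 0x35 idx=20: raw=0x36007 flags P=1 W=1 U=1 S=0
  ✓ 0x36130  — 4 lookups

TLB: [["0xA8642817", "0x25"], ["0x18281014", "0x36"]]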